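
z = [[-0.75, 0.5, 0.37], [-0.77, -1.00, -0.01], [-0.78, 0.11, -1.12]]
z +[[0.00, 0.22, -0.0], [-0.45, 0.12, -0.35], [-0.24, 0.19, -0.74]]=[[-0.75,  0.72,  0.37], [-1.22,  -0.88,  -0.36], [-1.02,  0.3,  -1.86]]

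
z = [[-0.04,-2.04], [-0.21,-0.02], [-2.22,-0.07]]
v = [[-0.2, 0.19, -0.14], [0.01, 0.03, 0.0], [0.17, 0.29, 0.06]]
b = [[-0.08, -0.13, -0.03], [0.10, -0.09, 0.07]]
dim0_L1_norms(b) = [0.18, 0.22, 0.1]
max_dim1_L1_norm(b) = 0.26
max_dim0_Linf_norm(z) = 2.22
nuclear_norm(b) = 0.31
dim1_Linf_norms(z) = [2.04, 0.21, 2.22]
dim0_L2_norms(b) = [0.13, 0.16, 0.08]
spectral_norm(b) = 0.16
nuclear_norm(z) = 4.27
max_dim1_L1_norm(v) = 0.53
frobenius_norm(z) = 3.02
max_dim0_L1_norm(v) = 0.51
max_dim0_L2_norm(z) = 2.23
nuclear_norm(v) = 0.65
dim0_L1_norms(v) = [0.38, 0.51, 0.2]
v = z @ b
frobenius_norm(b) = 0.22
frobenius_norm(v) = 0.46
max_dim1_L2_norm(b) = 0.16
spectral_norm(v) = 0.35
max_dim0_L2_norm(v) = 0.35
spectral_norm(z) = 2.25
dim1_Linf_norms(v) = [0.2, 0.03, 0.29]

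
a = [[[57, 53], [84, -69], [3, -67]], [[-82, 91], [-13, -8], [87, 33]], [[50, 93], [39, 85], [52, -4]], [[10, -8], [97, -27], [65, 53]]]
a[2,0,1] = 93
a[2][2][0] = 52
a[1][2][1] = 33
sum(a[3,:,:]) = 190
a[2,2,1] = -4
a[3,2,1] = 53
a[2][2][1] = -4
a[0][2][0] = 3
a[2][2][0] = 52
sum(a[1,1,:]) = -21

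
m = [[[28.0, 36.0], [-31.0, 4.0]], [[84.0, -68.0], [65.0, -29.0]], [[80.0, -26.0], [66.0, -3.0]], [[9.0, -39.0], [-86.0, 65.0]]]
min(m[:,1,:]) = -86.0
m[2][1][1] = -3.0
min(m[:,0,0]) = 9.0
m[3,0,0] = 9.0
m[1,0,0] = 84.0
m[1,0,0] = 84.0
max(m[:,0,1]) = 36.0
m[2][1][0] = 66.0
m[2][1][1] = -3.0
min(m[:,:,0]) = -86.0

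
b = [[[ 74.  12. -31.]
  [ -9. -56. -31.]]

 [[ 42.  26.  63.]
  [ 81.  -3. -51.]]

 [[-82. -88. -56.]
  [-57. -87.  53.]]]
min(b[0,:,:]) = -56.0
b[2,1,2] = 53.0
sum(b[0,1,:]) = -96.0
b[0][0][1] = 12.0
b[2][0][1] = -88.0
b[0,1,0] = -9.0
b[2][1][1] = -87.0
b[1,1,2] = -51.0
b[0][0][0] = 74.0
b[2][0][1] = -88.0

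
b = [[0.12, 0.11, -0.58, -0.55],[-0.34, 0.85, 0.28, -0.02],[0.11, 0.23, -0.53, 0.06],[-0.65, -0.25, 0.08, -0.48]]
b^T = [[0.12, -0.34, 0.11, -0.65],[0.11, 0.85, 0.23, -0.25],[-0.58, 0.28, -0.53, 0.08],[-0.55, -0.02, 0.06, -0.48]]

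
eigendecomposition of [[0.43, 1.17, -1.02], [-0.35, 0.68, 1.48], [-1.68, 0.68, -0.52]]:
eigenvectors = [[(0.51+0j), -0.12+0.50j, -0.12-0.50j], [-0.37+0.00j, (-0.73+0j), -0.73-0.00j], [0.78+0.00j, (-0.32-0.31j), -0.32+0.31j]]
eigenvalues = [(-1.95+0j), (1.27+0.87j), (1.27-0.87j)]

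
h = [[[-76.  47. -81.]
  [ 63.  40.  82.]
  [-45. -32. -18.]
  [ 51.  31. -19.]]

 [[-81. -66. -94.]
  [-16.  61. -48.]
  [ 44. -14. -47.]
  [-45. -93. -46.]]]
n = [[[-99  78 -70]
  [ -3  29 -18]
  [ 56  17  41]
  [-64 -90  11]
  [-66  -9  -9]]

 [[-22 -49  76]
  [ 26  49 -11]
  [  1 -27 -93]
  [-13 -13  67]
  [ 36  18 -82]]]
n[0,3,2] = 11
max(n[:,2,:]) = 56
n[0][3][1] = -90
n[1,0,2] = 76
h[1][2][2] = -47.0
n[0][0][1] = 78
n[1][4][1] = 18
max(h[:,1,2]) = 82.0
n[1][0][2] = 76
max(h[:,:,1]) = 61.0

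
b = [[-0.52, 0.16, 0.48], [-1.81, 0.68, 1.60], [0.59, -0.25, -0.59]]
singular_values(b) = [2.75, 0.05, 0.04]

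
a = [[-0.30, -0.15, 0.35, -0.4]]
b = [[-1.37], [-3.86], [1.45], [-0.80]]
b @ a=[[0.41,0.21,-0.48,0.55], [1.16,0.58,-1.35,1.54], [-0.44,-0.22,0.51,-0.58], [0.24,0.12,-0.28,0.32]]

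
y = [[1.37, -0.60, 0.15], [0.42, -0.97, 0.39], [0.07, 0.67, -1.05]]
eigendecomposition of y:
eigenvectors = [[-0.98, 0.16, -0.15], [-0.20, 0.66, -0.52], [-0.09, 0.74, 0.84]]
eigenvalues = [1.26, -0.43, -1.48]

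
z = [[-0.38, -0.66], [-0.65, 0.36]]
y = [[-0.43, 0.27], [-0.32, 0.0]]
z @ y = [[0.37,-0.1],[0.16,-0.18]]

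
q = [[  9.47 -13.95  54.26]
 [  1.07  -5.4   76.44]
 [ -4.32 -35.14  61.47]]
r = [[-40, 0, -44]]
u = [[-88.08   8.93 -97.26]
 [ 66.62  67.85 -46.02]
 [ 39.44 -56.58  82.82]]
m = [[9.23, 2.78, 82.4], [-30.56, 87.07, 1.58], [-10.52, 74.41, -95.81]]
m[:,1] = [2.78, 87.07, 74.41]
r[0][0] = -40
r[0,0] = -40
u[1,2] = -46.02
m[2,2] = -95.81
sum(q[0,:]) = 49.78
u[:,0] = [-88.08, 66.62, 39.44]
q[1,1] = -5.4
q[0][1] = -13.95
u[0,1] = 8.93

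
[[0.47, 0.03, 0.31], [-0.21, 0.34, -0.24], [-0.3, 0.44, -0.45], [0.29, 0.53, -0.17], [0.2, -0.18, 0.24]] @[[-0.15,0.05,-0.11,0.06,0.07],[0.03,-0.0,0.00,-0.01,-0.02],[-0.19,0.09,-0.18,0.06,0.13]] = [[-0.13, 0.05, -0.11, 0.05, 0.07],[0.09, -0.03, 0.07, -0.03, -0.05],[0.14, -0.06, 0.11, -0.05, -0.09],[0.0, -0.00, -0.0, 0.00, -0.01],[-0.08, 0.03, -0.07, 0.03, 0.05]]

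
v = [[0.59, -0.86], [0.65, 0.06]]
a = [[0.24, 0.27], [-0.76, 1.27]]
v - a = [[0.35,-1.13], [1.41,-1.21]]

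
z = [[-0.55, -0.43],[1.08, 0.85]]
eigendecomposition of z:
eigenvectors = [[-0.62, 0.45], [0.78, -0.89]]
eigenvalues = [-0.01, 0.31]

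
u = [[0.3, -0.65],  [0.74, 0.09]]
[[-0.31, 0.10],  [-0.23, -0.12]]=u @ [[-0.35, -0.13], [0.32, -0.21]]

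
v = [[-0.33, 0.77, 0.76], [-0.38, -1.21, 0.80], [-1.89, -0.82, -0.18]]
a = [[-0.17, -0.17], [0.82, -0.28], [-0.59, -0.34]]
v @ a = [[0.24, -0.42],[-1.40, 0.13],[-0.24, 0.61]]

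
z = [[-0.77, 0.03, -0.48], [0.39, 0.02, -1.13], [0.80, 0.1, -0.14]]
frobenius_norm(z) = 1.71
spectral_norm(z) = 1.29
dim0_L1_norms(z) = [1.96, 0.15, 1.75]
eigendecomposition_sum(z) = [[-0.30+0.01j,-0.01+0.05j,(-0.18-0.23j)], [(-0.28+0.96j),(0.16+0.09j),-0.92+0.33j], [(0.29+0.41j),0.08-0.04j,(-0.15+0.46j)]] + [[-0.30-0.01j, -0.01-0.05j, (-0.18+0.23j)],[(-0.28-0.96j), 0.16-0.09j, -0.92-0.33j],[0.29-0.41j, (0.08+0.04j), (-0.15-0.46j)]] + [[(-0.16-0j), 0.05+0.00j, -0.12-0.00j], [(0.95+0j), -0.30-0.00j, (0.7+0j)], [(0.22+0j), -0.07-0.00j, 0.16+0.00j]]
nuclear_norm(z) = 2.49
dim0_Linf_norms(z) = [0.8, 0.1, 1.13]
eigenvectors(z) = [[-0.08-0.25j, (-0.08+0.25j), 0.17+0.00j], [-0.86+0.00j, (-0.86-0j), (-0.96+0j)], [-0.27+0.34j, -0.27-0.34j, -0.22+0.00j]]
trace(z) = -0.89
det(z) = -0.12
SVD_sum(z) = [[-0.02,-0.0,0.03],[0.65,0.06,-0.95],[0.33,0.03,-0.47]] + [[-0.75, -0.02, -0.51], [-0.26, -0.01, -0.18], [0.48, 0.01, 0.33]] + [[-0.00, 0.05, 0.00], [0.00, -0.03, -0.00], [-0.0, 0.06, 0.0]]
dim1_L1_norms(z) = [1.28, 1.54, 1.04]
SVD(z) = [[-0.03, -0.81, 0.59], [0.89, -0.29, -0.34], [0.45, 0.52, 0.73]] @ diag([1.286887329944899, 1.1225244723179664, 0.08402267000374311]) @ [[0.57, 0.05, -0.82], [0.82, 0.02, 0.57], [-0.04, 1.00, 0.03]]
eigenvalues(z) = [(-0.29+0.56j), (-0.29-0.56j), (-0.31+0j)]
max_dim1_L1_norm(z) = 1.54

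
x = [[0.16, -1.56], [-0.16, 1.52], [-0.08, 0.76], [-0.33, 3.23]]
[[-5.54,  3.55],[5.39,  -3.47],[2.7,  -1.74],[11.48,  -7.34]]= x @ [[1.34, 3.74], [3.69, -1.89]]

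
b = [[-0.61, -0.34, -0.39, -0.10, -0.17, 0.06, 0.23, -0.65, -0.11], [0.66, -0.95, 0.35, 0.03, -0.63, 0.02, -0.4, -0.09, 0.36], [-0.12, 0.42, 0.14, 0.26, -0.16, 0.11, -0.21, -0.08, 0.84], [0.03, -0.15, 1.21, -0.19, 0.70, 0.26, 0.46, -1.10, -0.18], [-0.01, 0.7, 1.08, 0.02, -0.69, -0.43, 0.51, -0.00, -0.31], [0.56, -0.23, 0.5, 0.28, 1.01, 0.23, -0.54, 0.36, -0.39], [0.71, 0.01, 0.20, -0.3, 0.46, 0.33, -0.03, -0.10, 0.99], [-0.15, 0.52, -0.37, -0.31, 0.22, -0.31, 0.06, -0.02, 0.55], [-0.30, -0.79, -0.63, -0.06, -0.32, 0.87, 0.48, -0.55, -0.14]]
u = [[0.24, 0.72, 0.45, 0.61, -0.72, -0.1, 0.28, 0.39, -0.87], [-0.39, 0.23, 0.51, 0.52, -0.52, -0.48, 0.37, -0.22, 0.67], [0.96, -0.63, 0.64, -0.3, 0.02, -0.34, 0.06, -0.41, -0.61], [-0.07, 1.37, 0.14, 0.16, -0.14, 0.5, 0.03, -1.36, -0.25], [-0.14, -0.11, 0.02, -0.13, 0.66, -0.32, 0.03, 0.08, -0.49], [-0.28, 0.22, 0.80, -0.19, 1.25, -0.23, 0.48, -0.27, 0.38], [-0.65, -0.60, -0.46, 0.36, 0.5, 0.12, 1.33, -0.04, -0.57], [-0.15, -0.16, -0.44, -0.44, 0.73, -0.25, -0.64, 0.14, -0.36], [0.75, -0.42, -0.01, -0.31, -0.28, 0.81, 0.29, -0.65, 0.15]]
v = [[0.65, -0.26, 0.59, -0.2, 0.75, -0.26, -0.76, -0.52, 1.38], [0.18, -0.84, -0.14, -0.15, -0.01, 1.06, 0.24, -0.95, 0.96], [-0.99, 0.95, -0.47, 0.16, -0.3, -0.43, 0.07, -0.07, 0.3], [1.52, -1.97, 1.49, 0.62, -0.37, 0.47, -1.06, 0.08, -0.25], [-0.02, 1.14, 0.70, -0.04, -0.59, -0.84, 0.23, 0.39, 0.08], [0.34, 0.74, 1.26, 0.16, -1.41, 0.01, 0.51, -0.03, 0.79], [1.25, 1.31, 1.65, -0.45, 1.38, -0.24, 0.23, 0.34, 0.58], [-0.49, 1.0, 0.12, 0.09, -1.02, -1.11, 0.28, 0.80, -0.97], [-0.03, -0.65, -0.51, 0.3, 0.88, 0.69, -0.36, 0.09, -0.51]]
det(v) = 0.00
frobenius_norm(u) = 4.69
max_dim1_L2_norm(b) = 1.88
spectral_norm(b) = 2.19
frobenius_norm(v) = 6.74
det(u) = 0.00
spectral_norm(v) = 4.18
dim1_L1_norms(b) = [2.66, 3.49, 2.34, 4.28, 3.75, 4.1, 3.13, 2.51, 4.14]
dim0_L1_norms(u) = [3.63, 4.46, 3.47, 3.02, 4.82, 3.15, 3.51, 3.56, 4.35]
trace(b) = -2.26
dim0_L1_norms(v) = [5.47, 8.86, 6.93, 2.17, 6.71, 5.11, 3.74, 3.27, 5.82]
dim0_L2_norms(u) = [1.5, 1.86, 1.39, 1.11, 1.92, 1.22, 1.65, 1.66, 1.58]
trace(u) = 3.32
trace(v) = -0.10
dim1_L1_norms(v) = [5.37, 4.53, 3.74, 7.83, 4.03, 5.25, 7.43, 5.88, 4.02]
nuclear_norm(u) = 11.94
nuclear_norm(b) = 10.62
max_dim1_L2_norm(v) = 3.22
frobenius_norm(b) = 4.29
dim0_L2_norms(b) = [1.32, 1.63, 1.94, 0.62, 1.67, 1.13, 1.12, 1.45, 1.56]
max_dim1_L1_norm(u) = 4.63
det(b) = 0.00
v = u @ b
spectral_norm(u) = 2.38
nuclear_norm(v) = 14.91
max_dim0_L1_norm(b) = 4.87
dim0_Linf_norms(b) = [0.71, 0.95, 1.21, 0.31, 1.01, 0.87, 0.54, 1.1, 0.99]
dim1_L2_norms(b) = [1.08, 1.47, 1.04, 1.88, 1.64, 1.53, 1.39, 0.99, 1.59]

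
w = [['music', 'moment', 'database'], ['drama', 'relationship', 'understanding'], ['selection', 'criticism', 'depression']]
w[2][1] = 'criticism'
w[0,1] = 'moment'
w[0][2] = 'database'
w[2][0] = 'selection'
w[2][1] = 'criticism'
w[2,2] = 'depression'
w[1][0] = 'drama'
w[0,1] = 'moment'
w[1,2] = 'understanding'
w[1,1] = 'relationship'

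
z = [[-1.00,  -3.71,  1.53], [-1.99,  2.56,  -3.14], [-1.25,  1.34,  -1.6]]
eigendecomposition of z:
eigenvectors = [[0.81, 0.58, -0.55], [0.5, -0.69, 0.48], [0.32, -0.42, 0.69]]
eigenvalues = [-2.68, 2.31, 0.33]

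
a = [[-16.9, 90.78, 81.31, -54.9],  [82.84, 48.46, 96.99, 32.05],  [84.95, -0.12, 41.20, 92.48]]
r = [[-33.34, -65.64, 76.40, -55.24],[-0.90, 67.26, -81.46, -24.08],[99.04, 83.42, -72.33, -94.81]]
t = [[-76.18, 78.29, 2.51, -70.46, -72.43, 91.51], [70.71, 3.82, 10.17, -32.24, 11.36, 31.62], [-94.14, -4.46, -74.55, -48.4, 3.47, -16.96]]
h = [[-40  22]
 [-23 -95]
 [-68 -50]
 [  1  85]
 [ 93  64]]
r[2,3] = -94.81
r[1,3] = -24.08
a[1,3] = 32.05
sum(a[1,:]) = 260.34000000000003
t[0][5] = 91.51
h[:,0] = [-40, -23, -68, 1, 93]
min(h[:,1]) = -95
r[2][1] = 83.42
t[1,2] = 10.17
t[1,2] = 10.17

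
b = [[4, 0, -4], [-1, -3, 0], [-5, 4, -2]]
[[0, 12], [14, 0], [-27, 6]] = b @ [[1, 0], [-5, 0], [1, -3]]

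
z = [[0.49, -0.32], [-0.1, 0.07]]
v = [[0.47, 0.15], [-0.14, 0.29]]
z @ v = [[0.28,-0.02], [-0.06,0.01]]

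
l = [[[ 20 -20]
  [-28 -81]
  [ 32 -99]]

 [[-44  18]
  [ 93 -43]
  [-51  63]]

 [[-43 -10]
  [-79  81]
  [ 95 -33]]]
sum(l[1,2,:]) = 12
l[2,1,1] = 81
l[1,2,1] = 63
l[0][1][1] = -81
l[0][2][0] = 32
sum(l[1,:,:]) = 36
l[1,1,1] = -43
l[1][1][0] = 93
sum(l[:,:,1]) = -124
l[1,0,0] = -44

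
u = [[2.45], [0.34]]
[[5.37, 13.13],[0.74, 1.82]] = u@[[2.19, 5.36]]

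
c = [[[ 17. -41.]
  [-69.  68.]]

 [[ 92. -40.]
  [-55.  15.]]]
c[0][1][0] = -69.0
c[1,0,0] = 92.0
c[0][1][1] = 68.0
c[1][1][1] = 15.0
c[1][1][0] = -55.0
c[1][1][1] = 15.0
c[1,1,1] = 15.0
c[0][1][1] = 68.0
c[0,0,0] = 17.0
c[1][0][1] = -40.0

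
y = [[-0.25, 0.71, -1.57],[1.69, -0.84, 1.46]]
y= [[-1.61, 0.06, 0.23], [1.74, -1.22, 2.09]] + [[1.36,0.65,-1.80], [-0.05,0.38,-0.63]]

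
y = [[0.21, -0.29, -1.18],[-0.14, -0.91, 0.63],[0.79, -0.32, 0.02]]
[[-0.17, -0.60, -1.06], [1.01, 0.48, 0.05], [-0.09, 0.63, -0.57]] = y @[[-0.46, 0.71, -0.53],[-0.85, -0.17, 0.50],[0.27, 0.68, 0.68]]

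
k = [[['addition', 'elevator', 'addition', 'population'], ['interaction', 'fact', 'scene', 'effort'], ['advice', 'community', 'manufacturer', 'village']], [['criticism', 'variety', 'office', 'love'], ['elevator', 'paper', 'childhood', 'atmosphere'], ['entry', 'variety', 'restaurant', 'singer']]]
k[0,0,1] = 'elevator'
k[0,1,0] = 'interaction'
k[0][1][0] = 'interaction'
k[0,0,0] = 'addition'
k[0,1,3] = 'effort'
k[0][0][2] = 'addition'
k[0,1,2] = 'scene'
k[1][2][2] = 'restaurant'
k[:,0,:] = [['addition', 'elevator', 'addition', 'population'], ['criticism', 'variety', 'office', 'love']]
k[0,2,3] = 'village'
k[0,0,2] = 'addition'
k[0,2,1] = 'community'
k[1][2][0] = 'entry'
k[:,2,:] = [['advice', 'community', 'manufacturer', 'village'], ['entry', 'variety', 'restaurant', 'singer']]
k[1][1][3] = 'atmosphere'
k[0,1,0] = 'interaction'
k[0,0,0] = 'addition'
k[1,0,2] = 'office'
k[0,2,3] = 'village'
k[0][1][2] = 'scene'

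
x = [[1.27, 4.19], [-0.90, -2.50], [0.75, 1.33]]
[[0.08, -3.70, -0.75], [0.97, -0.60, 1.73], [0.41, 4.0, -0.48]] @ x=[[2.87,8.59], [3.07,7.87], [-3.44,-8.92]]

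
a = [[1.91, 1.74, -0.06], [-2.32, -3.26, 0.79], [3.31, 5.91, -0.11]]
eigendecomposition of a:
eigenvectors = [[0.19,-0.73,-0.86], [-0.57,0.27,0.50], [0.80,-0.63,0.12]]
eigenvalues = [-3.58, 1.22, 0.9]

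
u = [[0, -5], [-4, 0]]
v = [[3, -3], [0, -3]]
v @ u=[[12, -15], [12, 0]]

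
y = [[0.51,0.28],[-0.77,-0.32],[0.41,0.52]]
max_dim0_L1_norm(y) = 1.69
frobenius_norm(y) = 1.21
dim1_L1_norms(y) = [0.79, 1.09, 0.93]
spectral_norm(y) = 1.18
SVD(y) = [[-0.49,  0.14], [0.69,  -0.54], [-0.53,  -0.83]] @ diag([1.1842909164753395, 0.2641117664058169]) @ [[-0.84, -0.53],[0.53, -0.84]]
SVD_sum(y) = [[0.49, 0.31], [-0.69, -0.44], [0.53, 0.33]] + [[0.02,-0.03], [-0.08,0.12], [-0.12,0.19]]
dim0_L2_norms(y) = [1.01, 0.67]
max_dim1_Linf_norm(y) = 0.77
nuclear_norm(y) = 1.45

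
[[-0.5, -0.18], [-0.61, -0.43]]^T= [[-0.50, -0.61], [-0.18, -0.43]]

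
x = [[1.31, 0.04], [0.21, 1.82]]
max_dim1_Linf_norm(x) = 1.82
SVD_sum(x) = [[0.09, 0.36], [0.46, 1.76]] + [[1.22, -0.32],[-0.25, 0.06]]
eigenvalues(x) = [1.29, 1.84]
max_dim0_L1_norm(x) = 1.86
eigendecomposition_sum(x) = [[1.26, -0.10], [-0.50, 0.04]] + [[0.05, 0.14], [0.71, 1.78]]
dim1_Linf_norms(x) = [1.31, 1.82]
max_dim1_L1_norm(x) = 2.03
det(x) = 2.38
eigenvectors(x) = [[-0.93, -0.08],[0.37, -1.0]]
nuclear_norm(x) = 3.13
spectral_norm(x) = 1.85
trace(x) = 3.13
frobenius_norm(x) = 2.25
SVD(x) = [[0.2, 0.98],[0.98, -0.2]] @ diag([1.851296043312925, 1.2833171704664081]) @ [[0.25, 0.97], [0.97, -0.25]]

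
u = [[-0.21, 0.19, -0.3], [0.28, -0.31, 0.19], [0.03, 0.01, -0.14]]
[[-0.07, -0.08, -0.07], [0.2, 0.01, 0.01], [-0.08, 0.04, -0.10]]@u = [[-0.01, 0.01, 0.02],[-0.04, 0.04, -0.06],[0.02, -0.03, 0.05]]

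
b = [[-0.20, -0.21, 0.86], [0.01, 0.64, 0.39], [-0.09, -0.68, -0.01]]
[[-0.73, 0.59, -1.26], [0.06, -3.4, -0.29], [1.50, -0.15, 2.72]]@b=[[0.27, 1.39, -0.39], [-0.02, -1.99, -1.27], [-0.55, -2.26, 1.2]]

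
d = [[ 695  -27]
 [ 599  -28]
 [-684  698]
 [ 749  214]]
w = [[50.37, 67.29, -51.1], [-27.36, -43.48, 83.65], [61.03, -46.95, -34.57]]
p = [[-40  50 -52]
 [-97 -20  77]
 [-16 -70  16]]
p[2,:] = [-16, -70, 16]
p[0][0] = -40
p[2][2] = 16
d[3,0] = 749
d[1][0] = 599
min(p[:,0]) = -97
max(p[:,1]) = 50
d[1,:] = [599, -28]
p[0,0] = -40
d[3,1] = 214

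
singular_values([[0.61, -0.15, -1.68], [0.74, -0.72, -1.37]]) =[2.44, 0.46]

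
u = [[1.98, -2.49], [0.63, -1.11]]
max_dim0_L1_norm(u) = 3.6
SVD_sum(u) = [[1.93, -2.53], [0.77, -1.01]] + [[0.05,0.04],[-0.14,-0.10]]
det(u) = -0.63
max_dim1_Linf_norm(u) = 2.49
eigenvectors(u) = [[0.97,0.71], [0.25,0.70]]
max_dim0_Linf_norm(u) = 2.49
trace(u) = 0.87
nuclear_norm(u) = 3.61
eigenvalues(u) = [1.34, -0.47]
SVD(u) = [[-0.93, -0.37], [-0.37, 0.93]] @ diag([3.422823273569813, 0.18379564170249538]) @ [[-0.61,0.8], [-0.8,-0.61]]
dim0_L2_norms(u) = [2.08, 2.73]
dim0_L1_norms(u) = [2.61, 3.6]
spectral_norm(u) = 3.42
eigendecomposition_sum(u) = [[1.81, -1.84], [0.47, -0.47]] + [[0.17, -0.65], [0.16, -0.64]]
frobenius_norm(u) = 3.43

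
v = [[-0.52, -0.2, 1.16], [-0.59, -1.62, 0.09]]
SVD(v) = [[0.41, 0.91], [0.91, -0.41]] @ diag([1.8187427815351946, 1.1527248997977027]) @ [[-0.41, -0.86, 0.30], [-0.20, 0.41, 0.89]]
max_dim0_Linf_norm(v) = 1.62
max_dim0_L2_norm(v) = 1.63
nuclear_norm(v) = 2.97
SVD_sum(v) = [[-0.31, -0.63, 0.23], [-0.69, -1.43, 0.51]] + [[-0.21,0.43,0.93], [0.1,-0.19,-0.42]]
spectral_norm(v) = 1.82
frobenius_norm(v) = 2.15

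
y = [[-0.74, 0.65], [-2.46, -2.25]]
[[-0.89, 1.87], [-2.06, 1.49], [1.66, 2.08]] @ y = [[-3.94, -4.79],[-2.14, -4.69],[-6.35, -3.60]]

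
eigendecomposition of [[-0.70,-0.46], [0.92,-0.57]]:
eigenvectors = [[(0.06-0.57j), 0.06+0.57j], [-0.82+0.00j, -0.82-0.00j]]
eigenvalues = [(-0.64+0.65j), (-0.64-0.65j)]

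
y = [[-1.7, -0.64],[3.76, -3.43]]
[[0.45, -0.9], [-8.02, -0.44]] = y @ [[-0.81,0.34], [1.45,0.5]]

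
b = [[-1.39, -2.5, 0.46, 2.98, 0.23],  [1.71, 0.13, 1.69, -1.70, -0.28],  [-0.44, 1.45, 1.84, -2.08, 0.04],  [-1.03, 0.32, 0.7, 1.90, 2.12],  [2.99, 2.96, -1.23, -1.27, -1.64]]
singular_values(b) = [6.82, 3.53, 2.51, 1.79, 0.97]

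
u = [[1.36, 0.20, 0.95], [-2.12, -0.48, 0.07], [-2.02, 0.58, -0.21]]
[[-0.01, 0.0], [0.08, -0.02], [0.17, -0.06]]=u @[[-0.06, 0.02], [0.11, -0.04], [0.05, -0.02]]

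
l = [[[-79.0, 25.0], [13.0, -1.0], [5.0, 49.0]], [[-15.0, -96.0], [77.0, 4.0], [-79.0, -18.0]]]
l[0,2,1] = 49.0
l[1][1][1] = 4.0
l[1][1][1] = 4.0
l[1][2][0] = -79.0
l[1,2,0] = -79.0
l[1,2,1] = -18.0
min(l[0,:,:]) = -79.0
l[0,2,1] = 49.0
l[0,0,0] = -79.0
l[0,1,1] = -1.0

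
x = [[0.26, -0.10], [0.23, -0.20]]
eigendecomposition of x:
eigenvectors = [[0.87, 0.24], [0.50, 0.97]]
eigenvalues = [0.2, -0.14]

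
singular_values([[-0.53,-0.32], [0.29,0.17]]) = [0.7, 0.0]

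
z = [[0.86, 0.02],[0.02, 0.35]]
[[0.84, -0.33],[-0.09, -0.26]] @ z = [[0.72, -0.1], [-0.08, -0.09]]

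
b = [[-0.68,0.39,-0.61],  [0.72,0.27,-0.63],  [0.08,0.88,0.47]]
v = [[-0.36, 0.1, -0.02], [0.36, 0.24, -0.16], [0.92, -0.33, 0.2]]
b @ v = [[-0.18, 0.23, -0.17], [-0.74, 0.34, -0.18], [0.72, 0.06, -0.05]]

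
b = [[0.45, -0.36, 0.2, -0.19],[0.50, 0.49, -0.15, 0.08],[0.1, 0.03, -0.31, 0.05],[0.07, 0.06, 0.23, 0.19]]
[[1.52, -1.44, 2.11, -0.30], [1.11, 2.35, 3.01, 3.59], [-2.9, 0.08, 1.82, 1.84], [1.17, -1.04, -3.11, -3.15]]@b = [[0.15, -1.21, -0.2, -0.36], [2.23, 1.06, -0.24, 0.81], [-0.95, 1.25, -0.73, 1.00], [-0.52, -1.21, 0.63, -1.06]]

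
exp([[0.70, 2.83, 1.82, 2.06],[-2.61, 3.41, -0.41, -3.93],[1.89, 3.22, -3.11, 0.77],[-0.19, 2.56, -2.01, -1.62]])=[[-4.06,-0.51,1.03,-6.15], [2.11,-5.39,0.24,3.24], [-1.71,-1.79,0.59,-2.44], [0.79,-3.29,-0.24,1.94]]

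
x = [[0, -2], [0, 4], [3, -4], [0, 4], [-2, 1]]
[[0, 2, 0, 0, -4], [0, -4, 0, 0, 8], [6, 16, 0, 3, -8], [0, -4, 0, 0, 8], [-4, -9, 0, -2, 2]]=x@ [[2, 4, 0, 1, 0], [0, -1, 0, 0, 2]]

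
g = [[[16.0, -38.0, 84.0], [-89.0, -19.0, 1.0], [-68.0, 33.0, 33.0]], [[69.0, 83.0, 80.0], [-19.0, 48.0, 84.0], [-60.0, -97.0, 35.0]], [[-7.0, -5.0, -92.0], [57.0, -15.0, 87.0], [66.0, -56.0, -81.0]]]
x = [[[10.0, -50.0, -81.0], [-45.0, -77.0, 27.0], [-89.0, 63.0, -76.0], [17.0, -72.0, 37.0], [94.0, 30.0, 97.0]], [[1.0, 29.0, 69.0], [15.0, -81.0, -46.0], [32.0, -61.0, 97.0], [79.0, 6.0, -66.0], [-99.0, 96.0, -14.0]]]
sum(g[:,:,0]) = -35.0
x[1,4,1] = 96.0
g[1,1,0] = -19.0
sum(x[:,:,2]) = 44.0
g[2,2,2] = -81.0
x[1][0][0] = 1.0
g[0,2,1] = 33.0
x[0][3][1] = -72.0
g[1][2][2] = 35.0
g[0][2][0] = -68.0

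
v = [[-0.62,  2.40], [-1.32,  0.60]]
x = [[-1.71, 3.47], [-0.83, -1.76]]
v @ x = [[-0.93, -6.38], [1.76, -5.64]]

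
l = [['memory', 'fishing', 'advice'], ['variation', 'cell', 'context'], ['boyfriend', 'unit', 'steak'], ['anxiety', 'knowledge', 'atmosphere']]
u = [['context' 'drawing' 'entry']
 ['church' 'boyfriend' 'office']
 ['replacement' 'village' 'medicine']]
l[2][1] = 'unit'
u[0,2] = 'entry'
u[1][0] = 'church'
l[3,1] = 'knowledge'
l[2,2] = 'steak'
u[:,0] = ['context', 'church', 'replacement']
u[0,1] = 'drawing'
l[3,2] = 'atmosphere'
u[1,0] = 'church'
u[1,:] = ['church', 'boyfriend', 'office']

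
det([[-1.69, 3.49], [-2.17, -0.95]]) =9.179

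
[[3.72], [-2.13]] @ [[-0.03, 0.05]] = [[-0.11, 0.19], [0.06, -0.11]]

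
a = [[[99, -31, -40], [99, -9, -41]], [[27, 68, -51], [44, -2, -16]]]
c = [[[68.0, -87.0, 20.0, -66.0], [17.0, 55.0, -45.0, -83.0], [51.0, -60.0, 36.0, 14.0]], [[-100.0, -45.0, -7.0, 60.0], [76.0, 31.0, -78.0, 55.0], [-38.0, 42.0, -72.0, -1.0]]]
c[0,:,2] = [20.0, -45.0, 36.0]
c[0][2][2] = 36.0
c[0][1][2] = -45.0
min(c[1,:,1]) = -45.0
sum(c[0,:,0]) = 136.0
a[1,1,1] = -2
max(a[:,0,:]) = 99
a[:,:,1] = [[-31, -9], [68, -2]]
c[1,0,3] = 60.0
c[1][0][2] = -7.0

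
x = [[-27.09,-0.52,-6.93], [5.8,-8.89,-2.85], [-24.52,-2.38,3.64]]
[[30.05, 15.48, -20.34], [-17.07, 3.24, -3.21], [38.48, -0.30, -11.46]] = x @ [[-1.44, -0.20, 0.54], [0.58, -0.03, 0.46], [1.25, -1.45, 0.79]]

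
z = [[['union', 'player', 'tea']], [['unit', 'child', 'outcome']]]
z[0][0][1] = 'player'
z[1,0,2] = 'outcome'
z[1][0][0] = 'unit'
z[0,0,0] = 'union'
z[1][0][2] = 'outcome'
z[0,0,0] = 'union'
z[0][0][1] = 'player'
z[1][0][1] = 'child'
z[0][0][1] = 'player'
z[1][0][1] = 'child'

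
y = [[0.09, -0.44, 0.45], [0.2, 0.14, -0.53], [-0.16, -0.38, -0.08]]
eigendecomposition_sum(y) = [[0.04+0.26j, -0.23+0.20j, (0.22-0.17j)], [0.10-0.10j, (0.16+0.05j), -0.14-0.05j], [(-0.07+0.06j), (-0.1-0.04j), 0.09+0.04j]] + [[(0.04-0.26j), -0.23-0.20j, (0.22+0.17j)], [0.10+0.10j, (0.16-0.05j), -0.14+0.05j], [(-0.07-0.06j), -0.10+0.04j, 0.09-0.04j]] + [[-0j, 0.01+0.00j, 0.02-0.00j],  [-0.01+0.00j, (-0.17-0j), (-0.25+0j)],  [(-0.01+0j), (-0.18-0j), -0.26+0.00j]]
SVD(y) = [[-0.74,-0.16,-0.66], [0.64,-0.48,-0.60], [-0.22,-0.86,0.46]] @ diag([0.8263312460194326, 0.4165215265600748, 0.25453190323422514]) @ [[0.12, 0.60, -0.79], [0.06, 0.79, 0.61], [-0.99, 0.12, -0.05]]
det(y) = -0.09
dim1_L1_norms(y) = [0.98, 0.87, 0.62]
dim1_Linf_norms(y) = [0.45, 0.53, 0.38]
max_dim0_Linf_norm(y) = 0.53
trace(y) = 0.15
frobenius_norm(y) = 0.96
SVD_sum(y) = [[-0.07,-0.37,0.48],[0.06,0.32,-0.41],[-0.02,-0.11,0.15]] + [[-0.00, -0.05, -0.04], [-0.01, -0.16, -0.12], [-0.02, -0.28, -0.22]] + [[0.17, -0.02, 0.01], [0.15, -0.02, 0.01], [-0.12, 0.01, -0.01]]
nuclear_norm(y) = 1.50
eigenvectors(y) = [[(-0.84+0j), -0.84-0.00j, (-0.04+0j)], [(0.24+0.38j), (0.24-0.38j), 0.69+0.00j], [-0.14-0.27j, (-0.14+0.27j), (0.72+0j)]]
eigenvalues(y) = [(0.29+0.34j), (0.29-0.34j), (-0.43+0j)]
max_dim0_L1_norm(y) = 1.06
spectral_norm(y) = 0.83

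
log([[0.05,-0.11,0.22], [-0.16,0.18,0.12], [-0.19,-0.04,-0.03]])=[[-1.36,-0.21,1.70],[-0.14,-1.55,1.13],[-1.38,-0.53,-1.52]]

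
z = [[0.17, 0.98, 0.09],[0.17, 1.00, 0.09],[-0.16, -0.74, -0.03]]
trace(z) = 1.14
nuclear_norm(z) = 1.66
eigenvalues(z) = [1.1, 0.0, 0.04]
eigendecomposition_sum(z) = [[0.17, 0.99, 0.09], [0.17, 1.00, 0.09], [-0.13, -0.80, -0.07]] + [[0.0, -0.0, -0.00], [-0.0, 0.00, 0.0], [0.00, -0.00, -0.00]] + [[0.00,  -0.0,  -0.00],  [0.0,  -0.01,  -0.00],  [-0.03,  0.06,  0.04]]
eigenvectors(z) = [[-0.61,-0.69,-0.04], [-0.62,0.18,-0.09], [0.49,-0.71,1.00]]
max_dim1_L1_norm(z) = 1.26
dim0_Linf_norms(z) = [0.17, 1.0, 0.09]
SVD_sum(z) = [[0.18, 0.98, 0.08],[0.18, 1.0, 0.08],[-0.13, -0.74, -0.06]] + [[-0.01, 0.00, 0.01], [-0.01, 0.00, 0.01], [-0.03, 0.0, 0.03]] + [[0.00,-0.0,0.0],[-0.0,0.00,-0.0],[0.00,-0.00,0.00]]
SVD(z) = [[-0.62, -0.32, 0.72], [-0.63, -0.34, -0.7], [0.47, -0.88, 0.01]] @ diag([1.6144862118161731, 0.04390199896347354, 0.0026241841539295786]) @ [[-0.18, -0.98, -0.08], [0.65, -0.06, -0.75], [0.74, -0.19, 0.65]]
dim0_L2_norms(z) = [0.29, 1.58, 0.13]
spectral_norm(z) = 1.61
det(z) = 0.00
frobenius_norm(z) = 1.62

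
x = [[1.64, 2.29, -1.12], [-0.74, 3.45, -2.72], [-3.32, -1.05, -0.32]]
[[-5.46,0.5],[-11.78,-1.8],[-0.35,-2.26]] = x @[[0.84,0.85],[-2.58,-0.48],[0.83,-0.18]]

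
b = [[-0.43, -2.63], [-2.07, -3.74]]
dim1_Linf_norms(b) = [2.63, 3.74]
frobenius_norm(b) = 5.04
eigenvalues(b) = [0.78, -4.95]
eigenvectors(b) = [[0.91, 0.50], [-0.42, 0.86]]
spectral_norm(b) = 4.98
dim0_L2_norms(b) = [2.11, 4.57]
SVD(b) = [[-0.52,-0.85], [-0.85,0.52]] @ diag([4.9780038167181635, 0.7705699194358765]) @ [[0.40,  0.92], [-0.92,  0.40]]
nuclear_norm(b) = 5.75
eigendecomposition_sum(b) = [[0.61, -0.36],[-0.28, 0.16]] + [[-1.04, -2.27], [-1.79, -3.9]]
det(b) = -3.84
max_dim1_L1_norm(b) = 5.81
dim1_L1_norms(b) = [3.06, 5.81]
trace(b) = -4.17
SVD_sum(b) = [[-1.03, -2.37], [-1.7, -3.90]] + [[0.60, -0.26],[-0.37, 0.16]]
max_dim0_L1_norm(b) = 6.37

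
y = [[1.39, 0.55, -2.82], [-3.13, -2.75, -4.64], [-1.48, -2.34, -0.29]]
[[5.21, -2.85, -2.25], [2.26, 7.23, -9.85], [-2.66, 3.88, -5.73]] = y@ [[0.49, -1.89, -0.76], [1.00, -0.46, 2.81], [-1.41, -0.01, 0.97]]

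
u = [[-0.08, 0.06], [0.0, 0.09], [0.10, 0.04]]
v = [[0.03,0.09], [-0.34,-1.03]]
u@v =[[-0.02, -0.07], [-0.03, -0.09], [-0.01, -0.03]]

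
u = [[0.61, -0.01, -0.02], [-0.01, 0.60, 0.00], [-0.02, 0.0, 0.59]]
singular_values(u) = [0.63, 0.6, 0.58]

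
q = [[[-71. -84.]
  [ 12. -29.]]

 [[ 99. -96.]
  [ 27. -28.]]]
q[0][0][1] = -84.0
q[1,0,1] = -96.0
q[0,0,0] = -71.0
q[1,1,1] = -28.0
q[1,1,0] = 27.0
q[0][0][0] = -71.0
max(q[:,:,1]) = -28.0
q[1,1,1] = -28.0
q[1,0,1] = -96.0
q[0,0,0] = -71.0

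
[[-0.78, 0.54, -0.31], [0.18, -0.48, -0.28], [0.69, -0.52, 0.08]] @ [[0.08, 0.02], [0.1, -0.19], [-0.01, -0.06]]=[[-0.01, -0.1], [-0.03, 0.11], [0.00, 0.11]]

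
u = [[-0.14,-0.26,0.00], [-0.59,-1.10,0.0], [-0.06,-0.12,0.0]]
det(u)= 0.000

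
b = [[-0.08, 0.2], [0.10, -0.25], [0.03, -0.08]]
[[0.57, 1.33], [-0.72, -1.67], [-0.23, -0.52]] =b@ [[1.79, -4.53], [3.58, 4.85]]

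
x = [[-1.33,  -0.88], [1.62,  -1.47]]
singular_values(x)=[2.25, 1.5]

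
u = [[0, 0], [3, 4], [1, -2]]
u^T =[[0, 3, 1], [0, 4, -2]]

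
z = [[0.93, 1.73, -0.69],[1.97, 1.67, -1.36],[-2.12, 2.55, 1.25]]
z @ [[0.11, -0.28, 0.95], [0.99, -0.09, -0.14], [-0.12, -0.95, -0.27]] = [[1.9,0.24,0.83], [2.03,0.59,2.00], [2.14,-0.82,-2.71]]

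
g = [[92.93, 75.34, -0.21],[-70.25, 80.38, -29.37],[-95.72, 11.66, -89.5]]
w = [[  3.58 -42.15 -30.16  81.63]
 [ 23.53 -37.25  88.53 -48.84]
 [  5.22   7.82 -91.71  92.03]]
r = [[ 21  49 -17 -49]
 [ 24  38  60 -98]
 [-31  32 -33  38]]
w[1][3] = -48.84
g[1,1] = 80.38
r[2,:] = [-31, 32, -33, 38]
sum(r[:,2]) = 10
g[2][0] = -95.72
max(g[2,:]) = 11.66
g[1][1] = 80.38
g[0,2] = -0.21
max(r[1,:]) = 60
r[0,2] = -17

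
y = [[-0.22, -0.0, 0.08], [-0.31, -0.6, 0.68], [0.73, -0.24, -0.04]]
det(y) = -0.000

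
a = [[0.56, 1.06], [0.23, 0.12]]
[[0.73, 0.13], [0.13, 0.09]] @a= [[0.44, 0.79], [0.09, 0.15]]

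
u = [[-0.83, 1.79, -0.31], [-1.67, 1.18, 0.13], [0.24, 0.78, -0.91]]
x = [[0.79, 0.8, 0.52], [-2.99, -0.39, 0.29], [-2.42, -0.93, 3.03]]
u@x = [[-5.26, -1.07, -0.85],[-5.16, -1.92, -0.13],[0.06, 0.73, -2.41]]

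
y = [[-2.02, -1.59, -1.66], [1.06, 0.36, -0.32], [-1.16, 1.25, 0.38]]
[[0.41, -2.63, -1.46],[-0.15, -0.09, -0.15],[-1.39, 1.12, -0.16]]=y@[[0.28, 0.01, 0.19], [-0.95, 0.6, -0.21], [0.32, 1.0, 0.85]]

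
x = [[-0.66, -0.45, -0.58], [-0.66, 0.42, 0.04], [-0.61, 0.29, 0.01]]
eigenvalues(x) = [-1.1, 0.85, 0.03]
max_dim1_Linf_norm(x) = 0.66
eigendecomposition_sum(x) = [[-0.84, -0.17, -0.43], [-0.36, -0.07, -0.18], [-0.37, -0.07, -0.19]] + [[0.18, -0.29, -0.14], [-0.31, 0.48, 0.23], [-0.24, 0.38, 0.18]] + [[0.00, 0.00, -0.01], [0.0, 0.01, -0.01], [-0.00, -0.01, 0.02]]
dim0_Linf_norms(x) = [0.66, 0.45, 0.58]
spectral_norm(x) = 1.17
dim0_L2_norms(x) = [1.12, 0.68, 0.58]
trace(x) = -0.23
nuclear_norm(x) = 2.02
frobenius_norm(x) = 1.43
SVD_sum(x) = [[-0.73, 0.05, -0.23], [-0.61, 0.05, -0.20], [-0.57, 0.04, -0.18]] + [[0.07, -0.51, -0.34], [-0.05, 0.37, 0.25], [-0.04, 0.26, 0.18]] + [[0.0, 0.00, -0.0], [0.0, 0.01, -0.01], [-0.01, -0.01, 0.02]]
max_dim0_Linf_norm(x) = 0.66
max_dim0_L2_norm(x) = 1.12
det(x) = -0.02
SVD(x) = [[-0.66, 0.75, -0.06], [-0.55, -0.54, -0.64], [-0.51, -0.38, 0.77]] @ diag([1.169241541989576, 0.8225662323279923, 0.02567118851103368]) @ [[0.95, -0.07, 0.3], [0.12, -0.82, -0.56], [-0.29, -0.57, 0.77]]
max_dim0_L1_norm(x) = 1.93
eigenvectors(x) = [[0.85, 0.43, -0.29],[0.36, -0.71, -0.56],[0.37, -0.56, 0.78]]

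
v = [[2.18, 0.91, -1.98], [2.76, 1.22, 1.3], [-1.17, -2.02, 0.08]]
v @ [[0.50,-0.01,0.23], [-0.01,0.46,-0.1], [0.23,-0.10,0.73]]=[[0.63, 0.59, -1.03], [1.67, 0.40, 1.46], [-0.55, -0.93, -0.01]]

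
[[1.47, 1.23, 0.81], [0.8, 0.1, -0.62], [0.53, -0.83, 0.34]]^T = [[1.47, 0.8, 0.53], [1.23, 0.10, -0.83], [0.81, -0.62, 0.34]]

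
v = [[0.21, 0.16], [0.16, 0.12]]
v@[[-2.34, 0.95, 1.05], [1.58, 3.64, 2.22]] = [[-0.24, 0.78, 0.58],[-0.18, 0.59, 0.43]]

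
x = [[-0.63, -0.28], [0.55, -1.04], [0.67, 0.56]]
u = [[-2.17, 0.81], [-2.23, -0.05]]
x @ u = [[1.99,-0.50],  [1.13,0.5],  [-2.7,0.51]]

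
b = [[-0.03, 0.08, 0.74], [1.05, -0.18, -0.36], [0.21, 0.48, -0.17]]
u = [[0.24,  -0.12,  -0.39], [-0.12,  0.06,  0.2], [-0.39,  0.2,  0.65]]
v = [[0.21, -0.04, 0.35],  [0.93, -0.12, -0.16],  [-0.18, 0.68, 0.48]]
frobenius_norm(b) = 1.46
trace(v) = 0.57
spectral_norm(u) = 0.95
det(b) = 0.40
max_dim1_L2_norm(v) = 0.95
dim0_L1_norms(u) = [0.75, 0.38, 1.24]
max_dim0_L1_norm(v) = 1.32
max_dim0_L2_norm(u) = 0.78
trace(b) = -0.38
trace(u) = 0.95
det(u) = -0.00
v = u + b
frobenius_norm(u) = 0.95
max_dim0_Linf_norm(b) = 1.05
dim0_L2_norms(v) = [0.97, 0.69, 0.62]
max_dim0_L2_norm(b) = 1.07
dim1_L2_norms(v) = [0.41, 0.95, 0.85]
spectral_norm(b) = 1.19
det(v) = 0.24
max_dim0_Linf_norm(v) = 0.93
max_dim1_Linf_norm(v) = 0.93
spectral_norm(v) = 1.08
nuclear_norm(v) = 2.12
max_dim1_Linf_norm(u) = 0.65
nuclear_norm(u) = 0.95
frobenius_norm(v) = 1.34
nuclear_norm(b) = 2.37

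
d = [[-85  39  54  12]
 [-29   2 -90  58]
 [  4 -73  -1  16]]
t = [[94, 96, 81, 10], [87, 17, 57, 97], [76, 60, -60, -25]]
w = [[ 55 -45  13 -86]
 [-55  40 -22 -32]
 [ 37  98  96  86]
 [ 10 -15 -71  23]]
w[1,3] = -32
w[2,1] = 98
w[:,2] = [13, -22, 96, -71]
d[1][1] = 2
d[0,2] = 54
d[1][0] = -29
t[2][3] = -25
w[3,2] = -71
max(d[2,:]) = 16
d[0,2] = 54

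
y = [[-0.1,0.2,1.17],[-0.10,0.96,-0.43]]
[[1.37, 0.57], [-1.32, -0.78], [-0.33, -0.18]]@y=[[-0.19, 0.82, 1.36], [0.21, -1.01, -1.21], [0.05, -0.24, -0.31]]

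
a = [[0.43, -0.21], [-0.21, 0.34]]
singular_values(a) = [0.6, 0.17]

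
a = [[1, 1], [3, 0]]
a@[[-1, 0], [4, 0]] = [[3, 0], [-3, 0]]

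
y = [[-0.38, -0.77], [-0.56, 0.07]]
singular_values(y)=[0.89, 0.51]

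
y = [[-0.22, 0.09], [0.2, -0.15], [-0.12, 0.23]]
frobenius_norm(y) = 0.43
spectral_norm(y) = 0.41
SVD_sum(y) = [[-0.17,0.15],[0.19,-0.16],[-0.18,0.16]] + [[-0.05, -0.06],[0.01, 0.01],[0.06, 0.07]]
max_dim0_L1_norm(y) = 0.54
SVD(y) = [[-0.54, -0.64],[0.6, 0.16],[-0.59, 0.76]] @ diag([0.41370188154181153, 0.12308839591433829]) @ [[0.75, -0.66], [0.66, 0.75]]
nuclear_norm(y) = 0.54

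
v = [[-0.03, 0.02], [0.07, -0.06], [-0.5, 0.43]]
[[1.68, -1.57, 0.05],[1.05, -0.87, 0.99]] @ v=[[-0.19, 0.15], [-0.59, 0.5]]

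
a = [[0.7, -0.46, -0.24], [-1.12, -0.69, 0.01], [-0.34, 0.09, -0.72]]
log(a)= [[(0.04+0.54j),  -0.01+0.71j,  0.00+0.36j], [1.68j,  -0.01+2.69j,  (0.16-0.23j)], [-0.06+0.59j,  (0.02-0.16j),  (-0.26+3.06j)]]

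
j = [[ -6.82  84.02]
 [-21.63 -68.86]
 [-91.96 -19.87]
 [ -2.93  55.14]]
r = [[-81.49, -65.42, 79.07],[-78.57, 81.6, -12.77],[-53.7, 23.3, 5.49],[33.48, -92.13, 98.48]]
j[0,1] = 84.02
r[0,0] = -81.49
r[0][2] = 79.07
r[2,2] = 5.49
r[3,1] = -92.13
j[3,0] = -2.93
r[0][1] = -65.42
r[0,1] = -65.42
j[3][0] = -2.93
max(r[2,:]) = 23.3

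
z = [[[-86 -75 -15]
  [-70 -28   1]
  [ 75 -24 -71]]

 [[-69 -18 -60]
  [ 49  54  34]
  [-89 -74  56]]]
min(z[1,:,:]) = -89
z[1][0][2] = -60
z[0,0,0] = -86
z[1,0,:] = [-69, -18, -60]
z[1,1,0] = 49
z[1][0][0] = -69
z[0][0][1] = -75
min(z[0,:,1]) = -75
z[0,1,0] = -70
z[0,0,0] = -86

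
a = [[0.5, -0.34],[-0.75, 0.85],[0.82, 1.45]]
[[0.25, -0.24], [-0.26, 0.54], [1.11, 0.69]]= a @ [[0.74, -0.11], [0.35, 0.54]]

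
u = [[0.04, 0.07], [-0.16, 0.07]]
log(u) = [[-2.29, 0.73], [-1.66, -1.98]]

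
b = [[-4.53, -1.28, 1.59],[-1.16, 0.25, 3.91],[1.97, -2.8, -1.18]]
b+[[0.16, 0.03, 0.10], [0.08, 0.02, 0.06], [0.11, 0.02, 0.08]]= [[-4.37, -1.25, 1.69],[-1.08, 0.27, 3.97],[2.08, -2.78, -1.1]]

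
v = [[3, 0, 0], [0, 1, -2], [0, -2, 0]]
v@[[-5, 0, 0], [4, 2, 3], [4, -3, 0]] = [[-15, 0, 0], [-4, 8, 3], [-8, -4, -6]]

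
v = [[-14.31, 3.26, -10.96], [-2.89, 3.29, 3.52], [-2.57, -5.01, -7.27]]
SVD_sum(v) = [[-13.56, 1.36, -12.02], [-0.06, 0.01, -0.05], [-4.74, 0.47, -4.20]] + [[-0.91, 1.69, 1.22], [-2.2, 4.08, 2.94], [2.64, -4.90, -3.53]] + [[0.17, 0.21, -0.16], [-0.63, -0.79, 0.63], [-0.47, -0.59, 0.46]]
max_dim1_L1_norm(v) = 28.53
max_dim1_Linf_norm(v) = 14.31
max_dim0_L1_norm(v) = 21.75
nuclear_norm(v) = 29.64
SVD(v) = [[-0.94, -0.26, -0.21],[-0.00, -0.62, 0.79],[-0.33, 0.74, 0.58]] @ diag([19.250443964550225, 8.874926563388783, 1.5185142943575707]) @ [[0.75, -0.07, 0.66], [0.40, -0.74, -0.54], [-0.53, -0.67, 0.52]]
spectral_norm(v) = 19.25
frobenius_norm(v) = 21.25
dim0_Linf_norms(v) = [14.31, 5.01, 10.96]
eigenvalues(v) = [(-17.31+0j), (-0.49+3.84j), (-0.49-3.84j)]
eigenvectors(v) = [[0.95+0.00j, (-0.36+0.4j), (-0.36-0.4j)], [(0.08+0j), -0.64+0.00j, -0.64-0.00j], [(0.29+0j), (0.4-0.38j), 0.40+0.38j]]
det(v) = -259.43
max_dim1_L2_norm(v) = 18.32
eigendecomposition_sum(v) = [[-13.05+0.00j, (-1.29+0j), (-13.8+0j)], [-1.16+0.00j, (-0.11+0j), -1.23+0.00j], [-3.92+0.00j, (-0.39+0j), -4.14+0.00j]] + [[-0.63+0.40j, 2.27+0.14j, (1.42-1.37j)],[(-0.86-0.24j), (1.7+2.16j), (2.37+0.16j)],[(0.68-0.36j), (-2.31-0.34j), (-1.56+1.29j)]] + [[(-0.63-0.4j), 2.27-0.14j, 1.42+1.37j], [-0.86+0.24j, (1.7-2.16j), (2.37-0.16j)], [0.68+0.36j, -2.31+0.34j, -1.56-1.29j]]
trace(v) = -18.29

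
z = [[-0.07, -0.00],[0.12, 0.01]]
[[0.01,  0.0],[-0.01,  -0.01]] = z@[[-0.08, -0.07], [0.08, -0.11]]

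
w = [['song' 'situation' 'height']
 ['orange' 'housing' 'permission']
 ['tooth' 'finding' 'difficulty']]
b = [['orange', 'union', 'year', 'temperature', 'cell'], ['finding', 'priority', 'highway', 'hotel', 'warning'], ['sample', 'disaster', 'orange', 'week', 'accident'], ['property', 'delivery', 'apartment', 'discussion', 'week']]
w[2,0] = 'tooth'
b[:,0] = ['orange', 'finding', 'sample', 'property']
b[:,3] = ['temperature', 'hotel', 'week', 'discussion']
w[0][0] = 'song'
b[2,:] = ['sample', 'disaster', 'orange', 'week', 'accident']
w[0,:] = ['song', 'situation', 'height']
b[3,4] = 'week'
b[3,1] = 'delivery'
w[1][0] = 'orange'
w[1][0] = 'orange'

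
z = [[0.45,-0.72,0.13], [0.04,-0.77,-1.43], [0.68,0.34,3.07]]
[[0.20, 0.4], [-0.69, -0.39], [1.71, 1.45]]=z @ [[0.48,0.22], [0.1,-0.34], [0.44,0.46]]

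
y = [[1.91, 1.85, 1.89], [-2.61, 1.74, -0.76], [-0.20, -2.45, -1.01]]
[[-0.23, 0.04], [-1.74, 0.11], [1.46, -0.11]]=y @ [[-0.99, 0.07],[-1.47, 0.10],[2.32, -0.15]]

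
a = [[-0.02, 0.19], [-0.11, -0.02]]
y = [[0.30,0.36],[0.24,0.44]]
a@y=[[0.04, 0.08], [-0.04, -0.05]]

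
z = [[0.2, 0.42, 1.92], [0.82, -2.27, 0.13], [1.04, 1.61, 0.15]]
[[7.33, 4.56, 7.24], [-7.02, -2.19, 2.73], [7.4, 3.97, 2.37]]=z @ [[1.06, 1.20, 2.12],[3.64, 1.51, -0.23],[2.91, 1.92, 3.60]]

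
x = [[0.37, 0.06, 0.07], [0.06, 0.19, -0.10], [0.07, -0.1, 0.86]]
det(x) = 0.05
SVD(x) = [[-0.12, -0.94, -0.31], [0.13, -0.33, 0.94], [-0.98, 0.07, 0.16]] @ diag([0.8818766004577218, 0.385477474040914, 0.1526459255013642]) @ [[-0.12, 0.13, -0.98], [-0.94, -0.33, 0.07], [-0.31, 0.94, 0.16]]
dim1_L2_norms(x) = [0.38, 0.22, 0.87]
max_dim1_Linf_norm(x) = 0.86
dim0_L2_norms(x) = [0.38, 0.22, 0.87]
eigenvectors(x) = [[-0.31,  0.94,  0.12], [0.94,  0.33,  -0.13], [0.16,  -0.07,  0.98]]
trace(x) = 1.42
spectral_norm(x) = 0.88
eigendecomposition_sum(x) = [[0.01, -0.04, -0.01], [-0.04, 0.13, 0.02], [-0.01, 0.02, 0.0]] + [[0.34, 0.12, -0.03], [0.12, 0.04, -0.01], [-0.03, -0.01, 0.00]] + [[0.01,-0.01,0.1], [-0.01,0.02,-0.11], [0.1,-0.11,0.85]]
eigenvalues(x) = [0.15, 0.39, 0.88]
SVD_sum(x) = [[0.01, -0.01, 0.1], [-0.01, 0.02, -0.11], [0.1, -0.11, 0.85]] + [[0.34,0.12,-0.03], [0.12,0.04,-0.01], [-0.03,-0.01,0.00]] + [[0.01, -0.04, -0.01], [-0.04, 0.13, 0.02], [-0.01, 0.02, 0.00]]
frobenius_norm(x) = 0.97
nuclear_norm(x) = 1.42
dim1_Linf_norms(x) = [0.37, 0.19, 0.86]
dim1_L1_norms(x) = [0.5, 0.35, 1.03]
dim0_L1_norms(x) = [0.5, 0.35, 1.03]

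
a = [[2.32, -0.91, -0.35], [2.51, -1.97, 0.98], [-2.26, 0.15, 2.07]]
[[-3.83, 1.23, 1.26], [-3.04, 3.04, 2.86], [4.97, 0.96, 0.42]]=a@ [[-1.69,  0.71,  0.47], [-0.32,  -0.02,  -0.48], [0.58,  1.24,  0.75]]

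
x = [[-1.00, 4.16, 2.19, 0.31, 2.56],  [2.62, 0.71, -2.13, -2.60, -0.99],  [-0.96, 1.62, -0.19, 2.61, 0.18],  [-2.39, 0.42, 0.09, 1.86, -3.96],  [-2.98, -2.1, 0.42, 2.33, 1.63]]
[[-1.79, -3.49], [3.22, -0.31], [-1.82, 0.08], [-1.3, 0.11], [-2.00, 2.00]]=x @ [[0.03,0.02], [-0.03,-0.62], [-0.60,-0.53], [-0.71,0.38], [-0.04,0.06]]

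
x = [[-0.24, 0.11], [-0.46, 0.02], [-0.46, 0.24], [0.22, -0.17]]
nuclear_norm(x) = 0.95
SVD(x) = [[-0.34, 0.11], [-0.57, -0.79], [-0.67, 0.37], [0.34, -0.47]] @ diag([0.7725103205184822, 0.17727888958483404]) @ [[0.94, -0.35], [0.35, 0.94]]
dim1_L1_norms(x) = [0.35, 0.48, 0.7, 0.39]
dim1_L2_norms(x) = [0.26, 0.46, 0.52, 0.28]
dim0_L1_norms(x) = [1.38, 0.54]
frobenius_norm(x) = 0.79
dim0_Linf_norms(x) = [0.46, 0.24]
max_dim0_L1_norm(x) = 1.38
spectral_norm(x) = 0.77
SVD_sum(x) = [[-0.25, 0.09], [-0.41, 0.15], [-0.48, 0.18], [0.25, -0.09]] + [[0.01, 0.02], [-0.05, -0.13], [0.02, 0.06], [-0.03, -0.08]]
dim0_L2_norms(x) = [0.73, 0.31]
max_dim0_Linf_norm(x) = 0.46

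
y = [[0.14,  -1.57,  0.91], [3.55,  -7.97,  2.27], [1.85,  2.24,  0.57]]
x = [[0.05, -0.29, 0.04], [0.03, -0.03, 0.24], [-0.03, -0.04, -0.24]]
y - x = [[0.09,-1.28,0.87], [3.52,-7.94,2.03], [1.88,2.28,0.81]]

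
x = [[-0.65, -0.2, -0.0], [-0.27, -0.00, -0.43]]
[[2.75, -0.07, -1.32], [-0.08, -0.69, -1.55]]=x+[[3.40,  0.13,  -1.32], [0.19,  -0.69,  -1.12]]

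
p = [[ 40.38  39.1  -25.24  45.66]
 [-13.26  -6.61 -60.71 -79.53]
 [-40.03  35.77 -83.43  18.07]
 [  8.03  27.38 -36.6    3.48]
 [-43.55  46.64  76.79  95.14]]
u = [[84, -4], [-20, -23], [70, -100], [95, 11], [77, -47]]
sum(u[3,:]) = 106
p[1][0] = -13.26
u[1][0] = -20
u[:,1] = [-4, -23, -100, 11, -47]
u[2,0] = 70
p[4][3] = 95.14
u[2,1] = -100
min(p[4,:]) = -43.55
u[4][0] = 77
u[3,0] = 95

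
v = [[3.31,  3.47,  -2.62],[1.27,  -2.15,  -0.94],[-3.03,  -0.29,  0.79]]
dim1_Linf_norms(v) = [3.47, 2.15, 3.03]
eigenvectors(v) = [[-0.83, -0.55, -0.59], [-0.20, 0.09, 0.66], [0.52, -0.83, -0.47]]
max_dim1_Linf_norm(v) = 3.47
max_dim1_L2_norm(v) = 5.46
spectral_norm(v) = 6.03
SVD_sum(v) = [[3.9, 2.82, -2.44],[0.16, 0.11, -0.10],[-1.95, -1.41, 1.22]] + [[-0.43,0.70,0.12],[1.35,-2.2,-0.39],[-0.74,1.21,0.21]] + [[-0.16, -0.04, -0.3], [-0.24, -0.06, -0.45], [-0.34, -0.09, -0.65]]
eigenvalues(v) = [5.76, -1.19, -2.62]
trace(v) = 1.95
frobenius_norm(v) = 6.85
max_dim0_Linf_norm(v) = 3.47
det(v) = 17.91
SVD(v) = [[-0.89, 0.27, 0.36], [-0.04, -0.84, 0.54], [0.45, 0.47, 0.76]] @ diag([6.032407919379198, 3.0914719763052267, 0.9603935203501764]) @ [[-0.72, -0.52, 0.45], [-0.52, 0.84, 0.15], [-0.46, -0.13, -0.88]]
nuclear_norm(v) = 10.08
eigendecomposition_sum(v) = [[3.86, 1.78, -2.37], [0.91, 0.42, -0.56], [-2.41, -1.11, 1.48]] + [[-0.26,-0.73,-0.69], [0.04,0.11,0.11], [-0.39,-1.1,-1.04]] + [[-0.29, 2.41, 0.44], [0.32, -2.68, -0.49], [-0.23, 1.92, 0.35]]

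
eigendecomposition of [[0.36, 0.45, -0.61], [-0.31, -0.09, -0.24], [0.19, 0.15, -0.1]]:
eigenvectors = [[-0.76+0.00j,-0.76-0.00j,-0.48+0.00j], [0.13-0.57j,(0.13+0.57j),0.82+0.00j], [-0.25+0.17j,(-0.25-0.17j),0.32+0.00j]]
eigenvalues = [(0.09+0.47j), (0.09-0.47j), (-0+0j)]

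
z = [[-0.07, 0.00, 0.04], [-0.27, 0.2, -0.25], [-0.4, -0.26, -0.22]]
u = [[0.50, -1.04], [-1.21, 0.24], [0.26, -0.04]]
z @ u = [[-0.02, 0.07], [-0.44, 0.34], [0.06, 0.36]]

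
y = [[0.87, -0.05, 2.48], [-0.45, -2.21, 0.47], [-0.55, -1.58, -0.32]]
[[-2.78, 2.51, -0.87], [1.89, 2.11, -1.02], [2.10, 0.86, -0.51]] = y @ [[-0.71, 0.64, -1.36],  [-0.90, -0.92, 0.77],  [-0.89, 0.77, 0.14]]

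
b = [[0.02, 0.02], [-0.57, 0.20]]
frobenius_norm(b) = 0.60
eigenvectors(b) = [[(-0.16+0.1j), (-0.16-0.1j)], [(-0.98+0j), (-0.98-0j)]]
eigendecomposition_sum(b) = [[0.01+0.11j, 0.01-0.02j], [(-0.28+0.55j), (0.1-0.06j)]] + [[0.01-0.11j, (0.01+0.02j)], [(-0.28-0.55j), (0.1+0.06j)]]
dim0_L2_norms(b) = [0.57, 0.2]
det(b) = 0.02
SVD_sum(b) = [[0.01,-0.0],[-0.57,0.20]] + [[0.01, 0.02], [0.0, 0.00]]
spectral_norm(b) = 0.60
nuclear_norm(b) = 0.63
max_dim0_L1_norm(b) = 0.59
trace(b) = 0.22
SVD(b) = [[-0.02, 1.0], [1.00, 0.02]] @ diag([0.604193955753229, 0.025488503904017544]) @ [[-0.94,  0.33], [0.33,  0.94]]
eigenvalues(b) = [(0.11+0.06j), (0.11-0.06j)]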